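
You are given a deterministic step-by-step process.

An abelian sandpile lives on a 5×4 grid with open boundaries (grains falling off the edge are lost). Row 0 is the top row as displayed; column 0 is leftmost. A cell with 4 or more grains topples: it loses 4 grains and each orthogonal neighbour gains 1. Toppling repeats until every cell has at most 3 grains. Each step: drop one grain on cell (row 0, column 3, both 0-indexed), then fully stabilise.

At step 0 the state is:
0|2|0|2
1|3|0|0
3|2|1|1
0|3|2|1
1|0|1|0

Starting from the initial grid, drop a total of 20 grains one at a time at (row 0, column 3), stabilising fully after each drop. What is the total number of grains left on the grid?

k=0  0|2|0|2
1|3|0|0
3|2|1|1
0|3|2|1
1|0|1|0
k=1  0|2|0|3
1|3|0|0
3|2|1|1
0|3|2|1
1|0|1|0
k=2  0|2|1|0
1|3|0|1
3|2|1|1
0|3|2|1
1|0|1|0
k=3  0|2|1|1
1|3|0|1
3|2|1|1
0|3|2|1
1|0|1|0
k=4  0|2|1|2
1|3|0|1
3|2|1|1
0|3|2|1
1|0|1|0
k=5  0|2|1|3
1|3|0|1
3|2|1|1
0|3|2|1
1|0|1|0
k=6  0|2|2|0
1|3|0|2
3|2|1|1
0|3|2|1
1|0|1|0
k=7  0|2|2|1
1|3|0|2
3|2|1|1
0|3|2|1
1|0|1|0
k=8  0|2|2|2
1|3|0|2
3|2|1|1
0|3|2|1
1|0|1|0
k=9  0|2|2|3
1|3|0|2
3|2|1|1
0|3|2|1
1|0|1|0
k=10  0|2|3|0
1|3|0|3
3|2|1|1
0|3|2|1
1|0|1|0
k=11  0|2|3|1
1|3|0|3
3|2|1|1
0|3|2|1
1|0|1|0
k=12  0|2|3|2
1|3|0|3
3|2|1|1
0|3|2|1
1|0|1|0
k=13  0|2|3|3
1|3|0|3
3|2|1|1
0|3|2|1
1|0|1|0
k=14  0|3|0|2
1|3|2|0
3|2|1|2
0|3|2|1
1|0|1|0
k=15  0|3|0|3
1|3|2|0
3|2|1|2
0|3|2|1
1|0|1|0
k=16  0|3|1|0
1|3|2|1
3|2|1|2
0|3|2|1
1|0|1|0
k=17  0|3|1|1
1|3|2|1
3|2|1|2
0|3|2|1
1|0|1|0
k=18  0|3|1|2
1|3|2|1
3|2|1|2
0|3|2|1
1|0|1|0
k=19  0|3|1|3
1|3|2|1
3|2|1|2
0|3|2|1
1|0|1|0
k=20  0|3|2|0
1|3|2|2
3|2|1|2
0|3|2|1
1|0|1|0

29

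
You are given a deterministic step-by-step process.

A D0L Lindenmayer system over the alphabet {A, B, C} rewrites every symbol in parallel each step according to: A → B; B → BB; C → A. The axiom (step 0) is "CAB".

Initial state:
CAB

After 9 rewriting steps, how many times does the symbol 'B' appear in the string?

896

step 0: CAB
step 1: ABBB
step 2: BBBBBBB
step 3: BBBBBBBBBBBBBB
step 4: BBBBBBBBBBBBBBBBBBBBBBBBBBBB
step 5: BBBBBBBBBBBBBBBBBBBBBBBBBBBBBBBBBBBBBBBBBBBBBBBBBBBBBBBB
step 6: BBBBBBBBBBBBBBBBBBBBBBBBBBBBBBBBBBBBBBBBBBBBBBBBBBBBBBBBBBBBBBBBBBBBBBBBBBBBBBBBBBBBBBBBBBBBBBBBBBBBBBBBBBBBBBBB
step 7: BBBBBBBBBBBBBBBBBBBBBBBBBBBBBBBBBBBBBBBBBBBBBBBBBBBBBBBBBB…BBBBBBBBBBBBBBBBBBBBBBBBBBBBBBBBBBBBBBBBBBBBBBBBBBBBBBBBBB  (len 224)
step 8: BBBBBBBBBBBBBBBBBBBBBBBBBBBBBBBBBBBBBBBBBBBBBBBBBBBBBBBBBB…BBBBBBBBBBBBBBBBBBBBBBBBBBBBBBBBBBBBBBBBBBBBBBBBBBBBBBBBBB  (len 448)
step 9: BBBBBBBBBBBBBBBBBBBBBBBBBBBBBBBBBBBBBBBBBBBBBBBBBBBBBBBBBB…BBBBBBBBBBBBBBBBBBBBBBBBBBBBBBBBBBBBBBBBBBBBBBBBBBBBBBBBBB  (len 896)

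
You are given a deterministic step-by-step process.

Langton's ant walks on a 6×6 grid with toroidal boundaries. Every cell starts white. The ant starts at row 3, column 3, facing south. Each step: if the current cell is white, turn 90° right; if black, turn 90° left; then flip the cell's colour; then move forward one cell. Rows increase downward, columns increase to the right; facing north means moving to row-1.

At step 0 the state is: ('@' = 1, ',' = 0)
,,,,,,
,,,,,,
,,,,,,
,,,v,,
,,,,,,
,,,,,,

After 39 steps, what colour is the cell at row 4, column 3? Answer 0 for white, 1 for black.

1

gen 0: ,,,,,,
,,,,,,
,,,,,,
,,,v,,
,,,,,,
,,,,,,
gen 1: ,,,,,,
,,,,,,
,,,,,,
,,<@,,
,,,,,,
,,,,,,
gen 2: ,,,,,,
,,,,,,
,,^,,,
,,@@,,
,,,,,,
,,,,,,
gen 3: ,,,,,,
,,,,,,
,,@>,,
,,@@,,
,,,,,,
,,,,,,
gen 4: ,,,,,,
,,,,,,
,,@@,,
,,@v,,
,,,,,,
,,,,,,
gen 5: ,,,,,,
,,,,,,
,,@@,,
,,@,>,
,,,,,,
,,,,,,
gen 6: ,,,,,,
,,,,,,
,,@@,,
,,@,@,
,,,,v,
,,,,,,
gen 7: ,,,,,,
,,,,,,
,,@@,,
,,@,@,
,,,<@,
,,,,,,
gen 8: ,,,,,,
,,,,,,
,,@@,,
,,@^@,
,,,@@,
,,,,,,
gen 9: ,,,,,,
,,,,,,
,,@@,,
,,@@>,
,,,@@,
,,,,,,
gen 10: ,,,,,,
,,,,,,
,,@@^,
,,@@,,
,,,@@,
,,,,,,
gen 11: ,,,,,,
,,,,,,
,,@@@>
,,@@,,
,,,@@,
,,,,,,
gen 12: ,,,,,,
,,,,,,
,,@@@@
,,@@,v
,,,@@,
,,,,,,
gen 13: ,,,,,,
,,,,,,
,,@@@@
,,@@<@
,,,@@,
,,,,,,
gen 14: ,,,,,,
,,,,,,
,,@@^@
,,@@@@
,,,@@,
,,,,,,
gen 15: ,,,,,,
,,,,,,
,,@<,@
,,@@@@
,,,@@,
,,,,,,
gen 16: ,,,,,,
,,,,,,
,,@,,@
,,@v@@
,,,@@,
,,,,,,
gen 17: ,,,,,,
,,,,,,
,,@,,@
,,@,>@
,,,@@,
,,,,,,
gen 18: ,,,,,,
,,,,,,
,,@,^@
,,@,,@
,,,@@,
,,,,,,
gen 19: ,,,,,,
,,,,,,
,,@,@>
,,@,,@
,,,@@,
,,,,,,
gen 20: ,,,,,,
,,,,,^
,,@,@,
,,@,,@
,,,@@,
,,,,,,
gen 21: ,,,,,,
>,,,,@
,,@,@,
,,@,,@
,,,@@,
,,,,,,
gen 22: ,,,,,,
@,,,,@
v,@,@,
,,@,,@
,,,@@,
,,,,,,
gen 23: ,,,,,,
@,,,,@
@,@,@<
,,@,,@
,,,@@,
,,,,,,
gen 24: ,,,,,,
@,,,,^
@,@,@@
,,@,,@
,,,@@,
,,,,,,
gen 25: ,,,,,,
@,,,<,
@,@,@@
,,@,,@
,,,@@,
,,,,,,
gen 26: ,,,,^,
@,,,@,
@,@,@@
,,@,,@
,,,@@,
,,,,,,
gen 27: ,,,,@>
@,,,@,
@,@,@@
,,@,,@
,,,@@,
,,,,,,
gen 28: ,,,,@@
@,,,@v
@,@,@@
,,@,,@
,,,@@,
,,,,,,
gen 29: ,,,,@@
@,,,<@
@,@,@@
,,@,,@
,,,@@,
,,,,,,
gen 30: ,,,,@@
@,,,,@
@,@,v@
,,@,,@
,,,@@,
,,,,,,
gen 31: ,,,,@@
@,,,,@
@,@,,>
,,@,,@
,,,@@,
,,,,,,
gen 32: ,,,,@@
@,,,,^
@,@,,,
,,@,,@
,,,@@,
,,,,,,
gen 33: ,,,,@@
@,,,<,
@,@,,,
,,@,,@
,,,@@,
,,,,,,
gen 34: ,,,,^@
@,,,@,
@,@,,,
,,@,,@
,,,@@,
,,,,,,
gen 35: ,,,<,@
@,,,@,
@,@,,,
,,@,,@
,,,@@,
,,,,,,
gen 36: ,,,@,@
@,,,@,
@,@,,,
,,@,,@
,,,@@,
,,,^,,
gen 37: ,,,@,@
@,,,@,
@,@,,,
,,@,,@
,,,@@,
,,,@>,
gen 38: ,,,@v@
@,,,@,
@,@,,,
,,@,,@
,,,@@,
,,,@@,
gen 39: ,,,<@@
@,,,@,
@,@,,,
,,@,,@
,,,@@,
,,,@@,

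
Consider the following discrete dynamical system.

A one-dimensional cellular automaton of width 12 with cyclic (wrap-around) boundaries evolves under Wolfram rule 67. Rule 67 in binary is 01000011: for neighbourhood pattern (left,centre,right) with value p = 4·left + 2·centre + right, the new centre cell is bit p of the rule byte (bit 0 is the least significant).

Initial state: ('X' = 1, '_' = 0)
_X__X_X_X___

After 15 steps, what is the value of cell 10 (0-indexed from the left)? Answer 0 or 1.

0) _X__X_X_X___
1) X__X______XX
2) X_X__XXXXX__
3) ____X____X_X
4) _XXX__XXX___
5) X__X_X__X_XX
6) X_X____X____
7) ____XXX__XXX
8) _XXX__X_X__X
9) ___X_X____X_
10) XXX____XXX__
11) __X_XXX__X_X
12) _X____X_X___
13) X__XXX____XX
14) X_X__X_XXX__
15) ____X____X_X

0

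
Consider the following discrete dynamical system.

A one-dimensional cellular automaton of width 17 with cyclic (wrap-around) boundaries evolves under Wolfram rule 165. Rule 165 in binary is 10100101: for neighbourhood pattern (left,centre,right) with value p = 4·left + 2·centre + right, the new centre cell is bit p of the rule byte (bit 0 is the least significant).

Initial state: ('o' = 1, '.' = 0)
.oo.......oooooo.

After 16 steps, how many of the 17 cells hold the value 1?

9

t=0: .oo.......oooooo.
t=1: ....ooooo..oooo..
t=2: ooo..ooo....oo..o
t=3: oo....o..oo......
t=4: ...oo.o.....oooo.
t=5: oo...oo.ooo..oo..
t=6: ...o...o.o.......
t=7: oo.o.o.ooo.oooooo
t=8: o.ooooo.o.o.ooooo
t=9: .o.ooo.ooooo.oooo
t=10: ooo.o.o.ooo.o.oo.
t=11: .o.ooooo.o.ooo..o
t=12: ooo.ooo.ooo.o...o
t=13: oo.o.o.o.o.oo.o..
t=14: ..ooooooooo..oo..
t=15: o..ooooooo......o
t=16: ....ooooo..oooo..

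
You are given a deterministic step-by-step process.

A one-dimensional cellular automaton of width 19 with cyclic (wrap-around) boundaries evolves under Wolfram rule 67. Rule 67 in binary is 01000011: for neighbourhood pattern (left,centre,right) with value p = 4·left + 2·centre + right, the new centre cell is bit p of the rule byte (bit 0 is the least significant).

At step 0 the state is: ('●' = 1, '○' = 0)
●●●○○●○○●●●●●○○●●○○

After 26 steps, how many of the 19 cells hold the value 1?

step 0: ●●●○○●○○●●●●●○○●●○○
step 1: ○○●○●○○●○○○○●○●○●○●
step 2: ○●○○○○●○○●●●○○○○○○○
step 3: ●○○●●●○○●○○●○●●●●●●
step 4: ●○●○○●○●○○●○○○○○○○○
step 5: ○○○○●○○○○●○○●●●●●●●
step 6: ○●●●○○●●●○○●○○○○○○●
step 7: ○○○●○●○○●○●○○●●●●●○
step 8: ●●●○○○○●○○○○●○○○○●○
step 9: ○○●○●●●○○●●●○○●●●○○
step 10: ●●○○○○●○●○○●○●○○●○●
step 11: ○●○●●●○○○○●○○○○●○○○
step 12: ●○○○○●○●●●○○●●●○○●●
step 13: ●○●●●○○○○●○●○○●○●○○
step 14: ○○○○●○●●●○○○○●○○○○●
step 15: ○●●●○○○○●○●●●○○●●●○
step 16: ●○○●○●●●○○○○●○●○○●○
step 17: ○○●○○○○●○●●●○○○○●○○
step 18: ●●○○●●●○○○○●○●●●○○●
step 19: ○●○●○○●○●●●○○○○●○●○
step 20: ●○○○○●○○○○●○●●●○○○○
step 21: ○○●●●○○●●●○○○○●○●●●
step 22: ○●○○●○●○○●○●●●○○○○●
step 23: ○○○●○○○○●○○○○●○●●●○
step 24: ●●●○○●●●○○●●●○○○○●○
step 25: ○○●○●○○●○●○○●○●●●○○
step 26: ●●○○○○●○○○○●○○○○●○●

6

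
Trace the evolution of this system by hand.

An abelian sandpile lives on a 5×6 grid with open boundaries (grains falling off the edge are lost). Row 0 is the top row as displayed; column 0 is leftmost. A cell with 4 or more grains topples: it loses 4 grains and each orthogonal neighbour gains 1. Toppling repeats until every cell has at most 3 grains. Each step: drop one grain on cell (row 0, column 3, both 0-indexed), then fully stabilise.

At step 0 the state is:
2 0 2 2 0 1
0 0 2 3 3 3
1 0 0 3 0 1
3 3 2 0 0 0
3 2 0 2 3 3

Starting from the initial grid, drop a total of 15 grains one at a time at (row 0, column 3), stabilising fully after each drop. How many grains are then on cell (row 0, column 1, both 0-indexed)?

0) 2 0 2 2 0 1
0 0 2 3 3 3
1 0 0 3 0 1
3 3 2 0 0 0
3 2 0 2 3 3
1) 2 0 2 3 0 1
0 0 2 3 3 3
1 0 0 3 0 1
3 3 2 0 0 0
3 2 0 2 3 3
2) 2 0 3 1 2 2
0 0 3 2 1 0
1 0 1 0 2 2
3 3 2 1 0 0
3 2 0 2 3 3
3) 2 0 3 2 2 2
0 0 3 2 1 0
1 0 1 0 2 2
3 3 2 1 0 0
3 2 0 2 3 3
4) 2 0 3 3 2 2
0 0 3 2 1 0
1 0 1 0 2 2
3 3 2 1 0 0
3 2 0 2 3 3
5) 2 1 1 2 3 2
0 1 1 0 2 0
1 0 2 1 2 2
3 3 2 1 0 0
3 2 0 2 3 3
6) 2 1 1 3 3 2
0 1 1 0 2 0
1 0 2 1 2 2
3 3 2 1 0 0
3 2 0 2 3 3
7) 2 1 2 1 0 3
0 1 1 1 3 0
1 0 2 1 2 2
3 3 2 1 0 0
3 2 0 2 3 3
8) 2 1 2 2 0 3
0 1 1 1 3 0
1 0 2 1 2 2
3 3 2 1 0 0
3 2 0 2 3 3
9) 2 1 2 3 0 3
0 1 1 1 3 0
1 0 2 1 2 2
3 3 2 1 0 0
3 2 0 2 3 3
10) 2 1 3 0 1 3
0 1 1 2 3 0
1 0 2 1 2 2
3 3 2 1 0 0
3 2 0 2 3 3
11) 2 1 3 1 1 3
0 1 1 2 3 0
1 0 2 1 2 2
3 3 2 1 0 0
3 2 0 2 3 3
12) 2 1 3 2 1 3
0 1 1 2 3 0
1 0 2 1 2 2
3 3 2 1 0 0
3 2 0 2 3 3
13) 2 1 3 3 1 3
0 1 1 2 3 0
1 0 2 1 2 2
3 3 2 1 0 0
3 2 0 2 3 3
14) 2 2 0 1 2 3
0 1 2 3 3 0
1 0 2 1 2 2
3 3 2 1 0 0
3 2 0 2 3 3
15) 2 2 0 2 2 3
0 1 2 3 3 0
1 0 2 1 2 2
3 3 2 1 0 0
3 2 0 2 3 3

2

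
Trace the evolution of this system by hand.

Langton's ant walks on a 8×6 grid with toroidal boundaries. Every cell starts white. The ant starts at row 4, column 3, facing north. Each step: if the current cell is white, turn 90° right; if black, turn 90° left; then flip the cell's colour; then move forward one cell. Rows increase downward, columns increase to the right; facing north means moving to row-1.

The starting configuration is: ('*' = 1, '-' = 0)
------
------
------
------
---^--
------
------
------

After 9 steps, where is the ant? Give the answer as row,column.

4,2

0) ------
------
------
------
---^--
------
------
------
1) ------
------
------
------
---*>-
------
------
------
2) ------
------
------
------
---**-
----v-
------
------
3) ------
------
------
------
---**-
---<*-
------
------
4) ------
------
------
------
---^*-
---**-
------
------
5) ------
------
------
------
--<-*-
---**-
------
------
6) ------
------
------
--^---
--*-*-
---**-
------
------
7) ------
------
------
--*>--
--*-*-
---**-
------
------
8) ------
------
------
--**--
--*v*-
---**-
------
------
9) ------
------
------
--**--
--<**-
---**-
------
------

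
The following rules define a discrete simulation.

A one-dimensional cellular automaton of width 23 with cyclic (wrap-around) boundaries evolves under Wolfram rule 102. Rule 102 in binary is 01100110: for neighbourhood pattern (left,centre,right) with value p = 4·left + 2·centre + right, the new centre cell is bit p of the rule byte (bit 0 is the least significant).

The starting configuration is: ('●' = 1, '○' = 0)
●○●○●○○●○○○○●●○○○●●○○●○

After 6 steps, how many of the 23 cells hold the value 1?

k=0  ●○●○●○○●○○○○●●○○○●●○○●○
k=1  ●●●●●○●●○○○●○●○○●○●○●●●
k=2  ○○○○●●○●○○●●●●○●●●●●○○○
k=3  ○○○●○●●●○●○○○●●○○○○●○○○
k=4  ○○●●●○○●●●○○●○●○○○●●○○○
k=5  ○●○○●○●○○●○●●●●○○●○●○○○
k=6  ●●○●●●●○●●●○○○●○●●●●○○○

14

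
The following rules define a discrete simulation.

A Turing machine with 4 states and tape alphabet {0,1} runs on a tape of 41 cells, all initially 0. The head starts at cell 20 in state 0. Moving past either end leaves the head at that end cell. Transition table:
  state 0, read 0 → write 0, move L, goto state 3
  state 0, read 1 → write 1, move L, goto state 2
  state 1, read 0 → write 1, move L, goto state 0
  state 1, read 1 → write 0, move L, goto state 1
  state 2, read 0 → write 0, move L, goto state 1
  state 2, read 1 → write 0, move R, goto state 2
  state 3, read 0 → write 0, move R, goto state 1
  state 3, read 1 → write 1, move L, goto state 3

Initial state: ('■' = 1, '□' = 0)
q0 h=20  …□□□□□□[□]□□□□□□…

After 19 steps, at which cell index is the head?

13

t=0: q0 h=20  …□□□□□□[□]□□□□□□…
t=1: q3 h=19  …□□□□□□[□]□□□□□□…
t=2: q1 h=20  …□□□□□□[□]□□□□□□…
t=3: q0 h=19  …□□□□□□[□]■□□□□□…
t=4: q3 h=18  …□□□□□□[□]□■□□□□…
t=5: q1 h=19  …□□□□□□[□]■□□□□□…
t=6: q0 h=18  …□□□□□□[□]■■□□□□…
t=7: q3 h=17  …□□□□□□[□]□■■□□□…
t=8: q1 h=18  …□□□□□□[□]■■□□□□…
t=9: q0 h=17  …□□□□□□[□]■■■□□□…
t=10: q3 h=16  …□□□□□□[□]□■■■□□…
t=11: q1 h=17  …□□□□□□[□]■■■□□□…
t=12: q0 h=16  …□□□□□□[□]■■■■□□…
t=13: q3 h=15  …□□□□□□[□]□■■■■□…
t=14: q1 h=16  …□□□□□□[□]■■■■□□…
t=15: q0 h=15  …□□□□□□[□]■■■■■□…
t=16: q3 h=14  …□□□□□□[□]□■■■■■…
t=17: q1 h=15  …□□□□□□[□]■■■■■□…
t=18: q0 h=14  …□□□□□□[□]■■■■■■…
t=19: q3 h=13  …□□□□□□[□]□■■■■■…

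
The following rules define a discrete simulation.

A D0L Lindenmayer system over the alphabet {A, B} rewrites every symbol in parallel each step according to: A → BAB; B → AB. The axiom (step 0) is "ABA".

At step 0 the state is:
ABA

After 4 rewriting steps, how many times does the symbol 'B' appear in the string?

gen 0: ABA
gen 1: BABABBAB
gen 2: ABBABABBABABABBABAB
gen 3: BABABABBABABBABABABBABABBABABBABABABBABABBABAB
gen 4: ABBABABBABABBABABABBABABBABABABBABABBABABBABABABBABABBABABABBABABBABABABBABABBABABBABABABBABABBABABABBABABBABAB

65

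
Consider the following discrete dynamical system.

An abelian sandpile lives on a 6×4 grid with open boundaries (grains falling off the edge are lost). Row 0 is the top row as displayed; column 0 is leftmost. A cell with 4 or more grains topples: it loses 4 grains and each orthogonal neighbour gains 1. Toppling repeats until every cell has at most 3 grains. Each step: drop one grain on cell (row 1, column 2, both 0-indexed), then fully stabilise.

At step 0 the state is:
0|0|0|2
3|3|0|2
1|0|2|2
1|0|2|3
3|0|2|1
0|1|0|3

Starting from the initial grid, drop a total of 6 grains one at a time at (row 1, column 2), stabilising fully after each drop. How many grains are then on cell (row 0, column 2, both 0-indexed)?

k=0  0|0|0|2
3|3|0|2
1|0|2|2
1|0|2|3
3|0|2|1
0|1|0|3
k=1  0|0|0|2
3|3|1|2
1|0|2|2
1|0|2|3
3|0|2|1
0|1|0|3
k=2  0|0|0|2
3|3|2|2
1|0|2|2
1|0|2|3
3|0|2|1
0|1|0|3
k=3  0|0|0|2
3|3|3|2
1|0|2|2
1|0|2|3
3|0|2|1
0|1|0|3
k=4  1|1|1|2
0|1|1|3
2|1|3|2
1|0|2|3
3|0|2|1
0|1|0|3
k=5  1|1|1|2
0|1|2|3
2|1|3|2
1|0|2|3
3|0|2|1
0|1|0|3
k=6  1|1|1|2
0|1|3|3
2|1|3|2
1|0|2|3
3|0|2|1
0|1|0|3

1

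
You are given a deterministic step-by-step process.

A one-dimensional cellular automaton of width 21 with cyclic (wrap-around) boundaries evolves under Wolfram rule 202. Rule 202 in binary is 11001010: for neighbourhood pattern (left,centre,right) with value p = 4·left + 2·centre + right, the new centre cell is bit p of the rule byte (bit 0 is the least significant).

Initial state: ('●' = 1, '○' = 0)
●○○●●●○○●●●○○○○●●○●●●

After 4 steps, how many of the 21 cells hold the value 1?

step 0: ●○○●●●○○●●●○○○○●●○●●●
step 1: ●○●●●●○●●●●○○○●●●○●●●
step 2: ●○●●●●○●●●●○○●●●●○●●●
step 3: ●○●●●●○●●●●○●●●●●○●●●
step 4: ●○●●●●○●●●●○●●●●●○●●●

17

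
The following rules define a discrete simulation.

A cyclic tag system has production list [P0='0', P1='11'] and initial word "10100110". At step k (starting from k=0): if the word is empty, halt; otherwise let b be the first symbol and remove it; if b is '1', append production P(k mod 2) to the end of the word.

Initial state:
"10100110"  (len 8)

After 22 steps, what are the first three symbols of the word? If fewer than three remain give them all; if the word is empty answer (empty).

110

[0] "10100110"  (len 8)
[1] "01001100"  (len 8)
[2] "1001100"  (len 7)
[3] "0011000"  (len 7)
[4] "011000"  (len 6)
[5] "11000"  (len 5)
[6] "100011"  (len 6)
[7] "000110"  (len 6)
[8] "00110"  (len 5)
[9] "0110"  (len 4)
[10] "110"  (len 3)
[11] "100"  (len 3)
[12] "0011"  (len 4)
[13] "011"  (len 3)
[14] "11"  (len 2)
[15] "10"  (len 2)
[16] "011"  (len 3)
[17] "11"  (len 2)
[18] "111"  (len 3)
[19] "110"  (len 3)
[20] "1011"  (len 4)
[21] "0110"  (len 4)
[22] "110"  (len 3)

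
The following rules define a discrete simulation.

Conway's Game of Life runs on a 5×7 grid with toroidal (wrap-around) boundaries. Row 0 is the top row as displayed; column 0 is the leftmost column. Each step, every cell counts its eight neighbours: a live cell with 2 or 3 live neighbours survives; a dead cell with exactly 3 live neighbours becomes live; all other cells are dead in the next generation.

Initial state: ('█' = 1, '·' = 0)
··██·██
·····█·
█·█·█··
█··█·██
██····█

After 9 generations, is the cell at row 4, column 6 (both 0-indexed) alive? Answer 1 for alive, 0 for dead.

0

[0] ··██·██
·····█·
█·█·█··
█··█·██
██····█
[1] ·██·██·
·██··█·
██·██··
··████·
·█·█···
[2] █···██·
·····██
█·····█
█····█·
·█·····
[3] █···██·
····█··
█······
██·····
██··██·
[4] ██·█···
····███
██·····
·······
····██·
[5] █··█···
··█·███
█····██
·······
····█··
[6] ···█··█
·█·██··
█···█··
·····██
·······
[7] ··███··
█·████·
█··██·█
·····██
·····██
[8] ·██····
█······
███····
·······
···█··█
[9] ███····
█······
██·····
███····
··█····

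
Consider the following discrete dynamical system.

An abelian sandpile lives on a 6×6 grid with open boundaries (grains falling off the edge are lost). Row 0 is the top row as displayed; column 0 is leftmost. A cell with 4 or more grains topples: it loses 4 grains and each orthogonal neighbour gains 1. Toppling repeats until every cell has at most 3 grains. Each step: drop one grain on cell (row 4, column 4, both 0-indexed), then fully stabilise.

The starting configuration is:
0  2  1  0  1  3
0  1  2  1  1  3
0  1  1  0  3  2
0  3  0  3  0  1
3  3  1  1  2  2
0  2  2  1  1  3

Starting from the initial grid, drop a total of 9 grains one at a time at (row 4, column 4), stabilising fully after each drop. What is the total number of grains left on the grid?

[0] 0  2  1  0  1  3
0  1  2  1  1  3
0  1  1  0  3  2
0  3  0  3  0  1
3  3  1  1  2  2
0  2  2  1  1  3
[1] 0  2  1  0  1  3
0  1  2  1  1  3
0  1  1  0  3  2
0  3  0  3  0  1
3  3  1  1  3  2
0  2  2  1  1  3
[2] 0  2  1  0  1  3
0  1  2  1  1  3
0  1  1  0  3  2
0  3  0  3  1  1
3  3  1  2  0  3
0  2  2  1  2  3
[3] 0  2  1  0  1  3
0  1  2  1  1  3
0  1  1  0  3  2
0  3  0  3  1  1
3  3  1  2  1  3
0  2  2  1  2  3
[4] 0  2  1  0  1  3
0  1  2  1  1  3
0  1  1  0  3  2
0  3  0  3  1  1
3  3  1  2  2  3
0  2  2  1  2  3
[5] 0  2  1  0  1  3
0  1  2  1  1  3
0  1  1  0  3  2
0  3  0  3  1  1
3  3  1  2  3  3
0  2  2  1  2  3
[6] 0  2  1  0  1  3
0  1  2  1  1  3
0  1  1  0  3  2
0  3  0  3  2  2
3  3  1  3  2  1
0  2  2  2  0  1
[7] 0  2  1  0  1  3
0  1  2  1  1  3
0  1  1  0  3  2
0  3  0  3  2  2
3  3  1  3  3  1
0  2  2  2  0  1
[8] 0  2  1  0  1  3
0  1  2  1  2  3
0  1  1  2  0  3
0  3  1  1  1  3
3  3  2  1  2  2
0  2  2  3  1  1
[9] 0  2  1  0  1  3
0  1  2  1  2  3
0  1  1  2  0  3
0  3  1  1  1  3
3  3  2  1  3  2
0  2  2  3  1  1

55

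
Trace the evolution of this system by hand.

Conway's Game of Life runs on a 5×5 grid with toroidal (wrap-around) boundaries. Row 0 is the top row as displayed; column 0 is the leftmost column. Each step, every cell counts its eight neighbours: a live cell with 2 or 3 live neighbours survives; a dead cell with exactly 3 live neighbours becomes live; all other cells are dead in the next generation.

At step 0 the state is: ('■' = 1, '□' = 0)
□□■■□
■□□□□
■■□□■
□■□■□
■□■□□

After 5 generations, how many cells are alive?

8

0) □□■■□
■□□□□
■■□□■
□■□■□
■□■□□
1) □□■■■
■□■■□
□■■□■
□□□■□
□□□□■
2) ■■■□□
■□□□□
■■□□■
■□■■■
□□■□■
3) ■□■■■
□□■□□
□□■□□
□□■□□
□□□□□
4) □■■■■
□□■□■
□■■■□
□□□□□
□■■□■
5) □□□□■
□□□□■
□■■■□
■□□□□
□■□□■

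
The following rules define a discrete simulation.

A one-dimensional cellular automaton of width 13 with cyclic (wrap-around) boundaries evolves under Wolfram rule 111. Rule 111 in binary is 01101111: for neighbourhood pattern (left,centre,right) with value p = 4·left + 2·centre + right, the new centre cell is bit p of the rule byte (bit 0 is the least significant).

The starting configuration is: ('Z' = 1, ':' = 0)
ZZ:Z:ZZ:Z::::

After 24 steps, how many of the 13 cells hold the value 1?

gen 0: ZZ:Z:ZZ:Z::::
gen 1: ZZZZZZZZZ:ZZZ
gen 2: ::::::::ZZZ::
gen 3: ZZZZZZZZZ:Z:Z
gen 4: ::::::::ZZZZZ
gen 5: :ZZZZZZZZ:::Z
gen 6: ZZ::::::Z:ZZZ
gen 7: :Z:ZZZZZZZZ::
gen 8: ZZZZ::::::Z:Z
gen 9: :::Z:ZZZZZZZZ
gen 10: :ZZZZZ::::::Z
gen 11: ZZ:::Z:ZZZZZZ
gen 12: :Z:ZZZZZ:::::
gen 13: ZZZZ:::Z:ZZZZ
gen 14: :::Z:ZZZZZ:::
gen 15: ZZZZZZ:::Z:ZZ
gen 16: :::::Z:ZZZZZ:
gen 17: ZZZZZZZZ:::Z:
gen 18: Z::::::Z:ZZZZ
gen 19: Z:ZZZZZZZZ:::
gen 20: ZZZ::::::Z:ZZ
gen 21: ::Z:ZZZZZZZZ:
gen 22: ZZZZZ::::::Z:
gen 23: Z:::Z:ZZZZZZZ
gen 24: Z:ZZZZZ::::::

6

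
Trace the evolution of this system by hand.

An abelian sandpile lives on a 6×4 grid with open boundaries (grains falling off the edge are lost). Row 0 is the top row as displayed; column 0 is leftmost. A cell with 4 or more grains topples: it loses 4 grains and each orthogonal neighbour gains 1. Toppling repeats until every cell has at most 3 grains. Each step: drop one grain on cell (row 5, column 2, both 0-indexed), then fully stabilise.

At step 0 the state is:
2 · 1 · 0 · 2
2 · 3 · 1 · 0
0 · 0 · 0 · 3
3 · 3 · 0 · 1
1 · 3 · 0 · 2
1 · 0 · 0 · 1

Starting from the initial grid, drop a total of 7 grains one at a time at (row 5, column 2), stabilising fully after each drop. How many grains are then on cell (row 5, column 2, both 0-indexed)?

3

t=0: 2 · 1 · 0 · 2
2 · 3 · 1 · 0
0 · 0 · 0 · 3
3 · 3 · 0 · 1
1 · 3 · 0 · 2
1 · 0 · 0 · 1
t=1: 2 · 1 · 0 · 2
2 · 3 · 1 · 0
0 · 0 · 0 · 3
3 · 3 · 0 · 1
1 · 3 · 0 · 2
1 · 0 · 1 · 1
t=2: 2 · 1 · 0 · 2
2 · 3 · 1 · 0
0 · 0 · 0 · 3
3 · 3 · 0 · 1
1 · 3 · 0 · 2
1 · 0 · 2 · 1
t=3: 2 · 1 · 0 · 2
2 · 3 · 1 · 0
0 · 0 · 0 · 3
3 · 3 · 0 · 1
1 · 3 · 0 · 2
1 · 0 · 3 · 1
t=4: 2 · 1 · 0 · 2
2 · 3 · 1 · 0
0 · 0 · 0 · 3
3 · 3 · 0 · 1
1 · 3 · 1 · 2
1 · 1 · 0 · 2
t=5: 2 · 1 · 0 · 2
2 · 3 · 1 · 0
0 · 0 · 0 · 3
3 · 3 · 0 · 1
1 · 3 · 1 · 2
1 · 1 · 1 · 2
t=6: 2 · 1 · 0 · 2
2 · 3 · 1 · 0
0 · 0 · 0 · 3
3 · 3 · 0 · 1
1 · 3 · 1 · 2
1 · 1 · 2 · 2
t=7: 2 · 1 · 0 · 2
2 · 3 · 1 · 0
0 · 0 · 0 · 3
3 · 3 · 0 · 1
1 · 3 · 1 · 2
1 · 1 · 3 · 2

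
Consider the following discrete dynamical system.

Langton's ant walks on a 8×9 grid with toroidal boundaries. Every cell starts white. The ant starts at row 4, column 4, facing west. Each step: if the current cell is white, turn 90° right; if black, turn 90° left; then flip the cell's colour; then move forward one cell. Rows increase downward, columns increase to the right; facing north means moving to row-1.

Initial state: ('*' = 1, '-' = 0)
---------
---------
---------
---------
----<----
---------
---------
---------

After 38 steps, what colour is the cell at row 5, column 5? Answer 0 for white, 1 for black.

[0] ---------
---------
---------
---------
----<----
---------
---------
---------
[1] ---------
---------
---------
----^----
----*----
---------
---------
---------
[2] ---------
---------
---------
----*>---
----*----
---------
---------
---------
[3] ---------
---------
---------
----**---
----*v---
---------
---------
---------
[4] ---------
---------
---------
----**---
----<*---
---------
---------
---------
[5] ---------
---------
---------
----**---
-----*---
----v----
---------
---------
[6] ---------
---------
---------
----**---
-----*---
---<*----
---------
---------
[7] ---------
---------
---------
----**---
---^-*---
---**----
---------
---------
[8] ---------
---------
---------
----**---
---*>*---
---**----
---------
---------
[9] ---------
---------
---------
----**---
---***---
---*v----
---------
---------
[10] ---------
---------
---------
----**---
---***---
---*->---
---------
---------
[11] ---------
---------
---------
----**---
---***---
---*-*---
-----v---
---------
[12] ---------
---------
---------
----**---
---***---
---*-*---
----<*---
---------
[13] ---------
---------
---------
----**---
---***---
---*^*---
----**---
---------
[14] ---------
---------
---------
----**---
---***---
---**>---
----**---
---------
[15] ---------
---------
---------
----**---
---**^---
---**----
----**---
---------
[16] ---------
---------
---------
----**---
---*<----
---**----
----**---
---------
[17] ---------
---------
---------
----**---
---*-----
---*v----
----**---
---------
[18] ---------
---------
---------
----**---
---*-----
---*->---
----**---
---------
[19] ---------
---------
---------
----**---
---*-----
---*-*---
----*v---
---------
[20] ---------
---------
---------
----**---
---*-----
---*-*---
----*->--
---------
[21] ---------
---------
---------
----**---
---*-----
---*-*---
----*-*--
------v--
[22] ---------
---------
---------
----**---
---*-----
---*-*---
----*-*--
-----<*--
[23] ---------
---------
---------
----**---
---*-----
---*-*---
----*^*--
-----**--
[24] ---------
---------
---------
----**---
---*-----
---*-*---
----**>--
-----**--
[25] ---------
---------
---------
----**---
---*-----
---*-*^--
----**---
-----**--
[26] ---------
---------
---------
----**---
---*-----
---*-**>-
----**---
-----**--
[27] ---------
---------
---------
----**---
---*-----
---*-***-
----**-v-
-----**--
[28] ---------
---------
---------
----**---
---*-----
---*-***-
----**<*-
-----**--
[29] ---------
---------
---------
----**---
---*-----
---*-*^*-
----****-
-----**--
[30] ---------
---------
---------
----**---
---*-----
---*-<-*-
----****-
-----**--
[31] ---------
---------
---------
----**---
---*-----
---*---*-
----*v**-
-----**--
[32] ---------
---------
---------
----**---
---*-----
---*---*-
----*->*-
-----**--
[33] ---------
---------
---------
----**---
---*-----
---*--^*-
----*--*-
-----**--
[34] ---------
---------
---------
----**---
---*-----
---*--*>-
----*--*-
-----**--
[35] ---------
---------
---------
----**---
---*---^-
---*--*--
----*--*-
-----**--
[36] ---------
---------
---------
----**---
---*---*>
---*--*--
----*--*-
-----**--
[37] ---------
---------
---------
----**---
---*---**
---*--*-v
----*--*-
-----**--
[38] ---------
---------
---------
----**---
---*---**
---*--*<*
----*--*-
-----**--

0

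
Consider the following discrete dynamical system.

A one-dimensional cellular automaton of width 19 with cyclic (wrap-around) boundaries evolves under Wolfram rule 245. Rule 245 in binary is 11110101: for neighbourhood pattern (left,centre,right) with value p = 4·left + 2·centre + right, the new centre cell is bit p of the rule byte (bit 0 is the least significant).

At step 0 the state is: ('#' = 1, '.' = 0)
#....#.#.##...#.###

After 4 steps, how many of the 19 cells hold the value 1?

15

0) #....#.#.##...#.###
1) ####.####.###.##.##
2) #####.####.###.##.#
3) ######.####.###.##.
4) .######.####.###.##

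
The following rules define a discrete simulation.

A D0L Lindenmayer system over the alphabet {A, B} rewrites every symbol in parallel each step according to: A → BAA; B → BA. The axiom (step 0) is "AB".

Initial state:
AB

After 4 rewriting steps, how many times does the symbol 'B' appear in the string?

34

0) AB
1) BAABA
2) BABAABAABABAA
3) BABAABABAABAABABAABAABABAABABAABAA
4) BABAABABAABAABABAABABAABAABABAABAABABAABABAABAABABAABAABABAABABAABAABABAABABAABAABABAABAA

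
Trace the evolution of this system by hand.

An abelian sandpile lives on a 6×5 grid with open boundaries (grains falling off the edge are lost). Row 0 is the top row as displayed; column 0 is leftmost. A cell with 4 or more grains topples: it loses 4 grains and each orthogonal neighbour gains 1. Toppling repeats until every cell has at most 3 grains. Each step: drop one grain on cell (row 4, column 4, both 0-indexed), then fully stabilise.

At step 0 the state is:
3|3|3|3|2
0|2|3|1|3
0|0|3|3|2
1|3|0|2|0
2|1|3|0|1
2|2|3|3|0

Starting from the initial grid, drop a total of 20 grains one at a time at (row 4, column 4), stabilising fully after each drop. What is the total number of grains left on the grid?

gen 0: 3|3|3|3|2
0|2|3|1|3
0|0|3|3|2
1|3|0|2|0
2|1|3|0|1
2|2|3|3|0
gen 1: 3|3|3|3|2
0|2|3|1|3
0|0|3|3|2
1|3|0|2|0
2|1|3|0|2
2|2|3|3|0
gen 2: 3|3|3|3|2
0|2|3|1|3
0|0|3|3|2
1|3|0|2|0
2|1|3|0|3
2|2|3|3|0
gen 3: 3|3|3|3|2
0|2|3|1|3
0|0|3|3|2
1|3|0|2|1
2|1|3|1|0
2|2|3|3|1
gen 4: 3|3|3|3|2
0|2|3|1|3
0|0|3|3|2
1|3|0|2|1
2|1|3|1|1
2|2|3|3|1
gen 5: 3|3|3|3|2
0|2|3|1|3
0|0|3|3|2
1|3|0|2|1
2|1|3|1|2
2|2|3|3|1
gen 6: 3|3|3|3|2
0|2|3|1|3
0|0|3|3|2
1|3|0|2|1
2|1|3|1|3
2|2|3|3|1
gen 7: 3|3|3|3|2
0|2|3|1|3
0|0|3|3|2
1|3|0|2|2
2|1|3|2|0
2|2|3|3|2
gen 8: 3|3|3|3|2
0|2|3|1|3
0|0|3|3|2
1|3|0|2|2
2|1|3|2|1
2|2|3|3|2
gen 9: 3|3|3|3|2
0|2|3|1|3
0|0|3|3|2
1|3|0|2|2
2|1|3|2|2
2|2|3|3|2
gen 10: 3|3|3|3|2
0|2|3|1|3
0|0|3|3|2
1|3|0|2|2
2|1|3|2|3
2|2|3|3|2
gen 11: 3|3|3|3|2
0|2|3|1|3
0|0|3|3|2
1|3|0|2|3
2|1|3|3|0
2|2|3|3|3
gen 12: 3|3|3|3|2
0|2|3|1|3
0|0|3|3|2
1|3|0|2|3
2|1|3|3|1
2|2|3|3|3
gen 13: 3|3|3|3|2
0|2|3|1|3
0|0|3|3|2
1|3|0|2|3
2|1|3|3|2
2|2|3|3|3
gen 14: 3|3|3|3|2
0|2|3|1|3
0|0|3|3|2
1|3|0|2|3
2|1|3|3|3
2|2|3|3|3
gen 15: 0|2|2|2|0
2|0|3|1|2
0|2|1|3|1
1|3|3|1|2
2|2|1|3|3
2|3|1|2|1
gen 16: 0|2|2|2|0
2|0|3|1|2
0|2|1|3|1
1|3|3|2|3
2|2|2|0|1
2|3|1|3|2
gen 17: 0|2|2|2|0
2|0|3|1|2
0|2|1|3|1
1|3|3|2|3
2|2|2|0|2
2|3|1|3|2
gen 18: 0|2|2|2|0
2|0|3|1|2
0|2|1|3|1
1|3|3|2|3
2|2|2|0|3
2|3|1|3|2
gen 19: 0|2|2|2|0
2|0|3|1|2
0|2|1|3|2
1|3|3|3|0
2|2|2|1|1
2|3|1|3|3
gen 20: 0|2|2|2|0
2|0|3|1|2
0|2|1|3|2
1|3|3|3|0
2|2|2|1|2
2|3|1|3|3

53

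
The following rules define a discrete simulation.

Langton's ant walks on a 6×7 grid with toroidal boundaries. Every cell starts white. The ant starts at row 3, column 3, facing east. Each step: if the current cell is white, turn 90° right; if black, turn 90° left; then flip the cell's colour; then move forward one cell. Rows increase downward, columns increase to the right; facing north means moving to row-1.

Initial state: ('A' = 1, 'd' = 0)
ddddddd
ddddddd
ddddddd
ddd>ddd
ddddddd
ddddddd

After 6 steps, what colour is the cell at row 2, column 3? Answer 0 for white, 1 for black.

gen 0: ddddddd
ddddddd
ddddddd
ddd>ddd
ddddddd
ddddddd
gen 1: ddddddd
ddddddd
ddddddd
dddAddd
dddvddd
ddddddd
gen 2: ddddddd
ddddddd
ddddddd
dddAddd
dd<Addd
ddddddd
gen 3: ddddddd
ddddddd
ddddddd
dd^Addd
ddAAddd
ddddddd
gen 4: ddddddd
ddddddd
ddddddd
ddA>ddd
ddAAddd
ddddddd
gen 5: ddddddd
ddddddd
ddd^ddd
ddAdddd
ddAAddd
ddddddd
gen 6: ddddddd
ddddddd
dddA>dd
ddAdddd
ddAAddd
ddddddd

1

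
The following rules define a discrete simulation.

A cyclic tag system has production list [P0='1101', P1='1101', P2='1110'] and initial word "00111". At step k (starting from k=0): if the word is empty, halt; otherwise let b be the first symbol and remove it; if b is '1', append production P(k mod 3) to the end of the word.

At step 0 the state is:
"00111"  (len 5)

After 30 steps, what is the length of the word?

0) "00111"  (len 5)
1) "0111"  (len 4)
2) "111"  (len 3)
3) "111110"  (len 6)
4) "111101101"  (len 9)
5) "111011011101"  (len 12)
6) "110110111011110"  (len 15)
7) "101101110111101101"  (len 18)
8) "011011101111011011101"  (len 21)
9) "11011101111011011101"  (len 20)
10) "10111011110110111011101"  (len 23)
11) "01110111101101110111011101"  (len 26)
12) "1110111101101110111011101"  (len 25)
13) "1101111011011101110111011101"  (len 28)
14) "1011110110111011101110111011101"  (len 31)
15) "0111101101110111011101110111011110"  (len 34)
16) "111101101110111011101110111011110"  (len 33)
17) "111011011101110111011101110111101101"  (len 36)
18) "110110111011101110111011101111011011110"  (len 39)
19) "101101110111011101110111011110110111101101"  (len 42)
20) "011011101110111011101110111101101111011011101"  (len 45)
21) "11011101110111011101110111101101111011011101"  (len 44)
22) "10111011101110111011101111011011110110111011101"  (len 47)
23) "01110111011101110111011110110111101101110111011101"  (len 50)
24) "1110111011101110111011110110111101101110111011101"  (len 49)
25) "1101110111011101110111101101111011011101110111011101"  (len 52)
26) "1011101110111011101111011011110110111011101110111011101"  (len 55)
27) "0111011101110111011110110111101101110111011101110111011110"  (len 58)
28) "111011101110111011110110111101101110111011101110111011110"  (len 57)
29) "110111011101110111101101111011011101110111011101110111101101"  (len 60)
30) "101110111011101111011011110110111011101110111011101111011011110"  (len 63)

63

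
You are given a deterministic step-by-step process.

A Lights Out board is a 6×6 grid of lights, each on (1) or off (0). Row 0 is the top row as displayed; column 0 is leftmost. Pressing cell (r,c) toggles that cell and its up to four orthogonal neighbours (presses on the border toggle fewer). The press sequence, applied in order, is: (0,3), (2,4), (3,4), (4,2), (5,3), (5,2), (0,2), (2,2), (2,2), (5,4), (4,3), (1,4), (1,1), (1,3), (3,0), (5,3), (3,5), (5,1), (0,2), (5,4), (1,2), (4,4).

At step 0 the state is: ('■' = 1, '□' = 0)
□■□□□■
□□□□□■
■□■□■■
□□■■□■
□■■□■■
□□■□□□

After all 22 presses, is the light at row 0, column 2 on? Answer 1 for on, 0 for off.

0

k=0  □■□□□■
□□□□□■
■□■□■■
□□■■□■
□■■□■■
□□■□□□
k=1  □■■■■■
□□□■□■
■□■□■■
□□■■□■
□■■□■■
□□■□□□
k=2  □■■■■■
□□□■■■
■□■■□□
□□■■■■
□■■□■■
□□■□□□
k=3  □■■■■■
□□□■■■
■□■■■□
□□■□□□
□■■□□■
□□■□□□
k=4  □■■■■■
□□□■■■
■□■■■□
□□□□□□
□□□■□■
□□□□□□
k=5  □■■■■■
□□□■■■
■□■■■□
□□□□□□
□□□□□■
□□■■■□
k=6  □■■■■■
□□□■■■
■□■■■□
□□□□□□
□□■□□■
□■□□■□
k=7  □□□□■■
□□■■■■
■□■■■□
□□□□□□
□□■□□■
□■□□■□
k=8  □□□□■■
□□□■■■
■■□□■□
□□■□□□
□□■□□■
□■□□■□
k=9  □□□□■■
□□■■■■
■□■■■□
□□□□□□
□□■□□■
□■□□■□
k=10  □□□□■■
□□■■■■
■□■■■□
□□□□□□
□□■□■■
□■□■□■
k=11  □□□□■■
□□■■■■
■□■■■□
□□□■□□
□□□■□■
□■□□□■
k=12  □□□□□■
□□■□□□
■□■■□□
□□□■□□
□□□■□■
□■□□□■
k=13  □■□□□■
■■□□□□
■■■■□□
□□□■□□
□□□■□■
□■□□□■
k=14  □■□■□■
■■■■■□
■■■□□□
□□□■□□
□□□■□■
□■□□□■
k=15  □■□■□■
■■■■■□
□■■□□□
■■□■□□
■□□■□■
□■□□□■
k=16  □■□■□■
■■■■■□
□■■□□□
■■□■□□
■□□□□■
□■■■■■
k=17  □■□■□■
■■■■■□
□■■□□■
■■□■■■
■□□□□□
□■■■■■
k=18  □■□■□■
■■■■■□
□■■□□■
■■□■■■
■■□□□□
■□□■■■
k=19  □□■□□■
■■□■■□
□■■□□■
■■□■■■
■■□□□□
■□□■■■
k=20  □□■□□■
■■□■■□
□■■□□■
■■□■■■
■■□□■□
■□□□□□
k=21  □□□□□■
■□■□■□
□■□□□■
■■□■■■
■■□□■□
■□□□□□
k=22  □□□□□■
■□■□■□
□■□□□■
■■□■□■
■■□■□■
■□□□■□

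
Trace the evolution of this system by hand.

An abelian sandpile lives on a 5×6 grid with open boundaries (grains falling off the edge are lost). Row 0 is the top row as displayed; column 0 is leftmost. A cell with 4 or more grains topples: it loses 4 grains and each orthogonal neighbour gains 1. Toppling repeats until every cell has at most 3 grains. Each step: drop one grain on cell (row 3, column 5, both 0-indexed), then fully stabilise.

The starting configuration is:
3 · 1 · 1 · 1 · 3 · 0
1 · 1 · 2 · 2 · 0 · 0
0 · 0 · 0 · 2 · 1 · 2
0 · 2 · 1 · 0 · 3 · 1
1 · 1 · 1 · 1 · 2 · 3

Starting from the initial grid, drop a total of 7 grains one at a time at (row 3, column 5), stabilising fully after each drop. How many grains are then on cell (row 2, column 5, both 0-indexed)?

0

step 0: 3 · 1 · 1 · 1 · 3 · 0
1 · 1 · 2 · 2 · 0 · 0
0 · 0 · 0 · 2 · 1 · 2
0 · 2 · 1 · 0 · 3 · 1
1 · 1 · 1 · 1 · 2 · 3
step 1: 3 · 1 · 1 · 1 · 3 · 0
1 · 1 · 2 · 2 · 0 · 0
0 · 0 · 0 · 2 · 1 · 2
0 · 2 · 1 · 0 · 3 · 2
1 · 1 · 1 · 1 · 2 · 3
step 2: 3 · 1 · 1 · 1 · 3 · 0
1 · 1 · 2 · 2 · 0 · 0
0 · 0 · 0 · 2 · 1 · 2
0 · 2 · 1 · 0 · 3 · 3
1 · 1 · 1 · 1 · 2 · 3
step 3: 3 · 1 · 1 · 1 · 3 · 0
1 · 1 · 2 · 2 · 0 · 0
0 · 0 · 0 · 2 · 2 · 3
0 · 2 · 1 · 1 · 1 · 2
1 · 1 · 1 · 2 · 0 · 1
step 4: 3 · 1 · 1 · 1 · 3 · 0
1 · 1 · 2 · 2 · 0 · 0
0 · 0 · 0 · 2 · 2 · 3
0 · 2 · 1 · 1 · 1 · 3
1 · 1 · 1 · 2 · 0 · 1
step 5: 3 · 1 · 1 · 1 · 3 · 0
1 · 1 · 2 · 2 · 0 · 1
0 · 0 · 0 · 2 · 3 · 0
0 · 2 · 1 · 1 · 2 · 1
1 · 1 · 1 · 2 · 0 · 2
step 6: 3 · 1 · 1 · 1 · 3 · 0
1 · 1 · 2 · 2 · 0 · 1
0 · 0 · 0 · 2 · 3 · 0
0 · 2 · 1 · 1 · 2 · 2
1 · 1 · 1 · 2 · 0 · 2
step 7: 3 · 1 · 1 · 1 · 3 · 0
1 · 1 · 2 · 2 · 0 · 1
0 · 0 · 0 · 2 · 3 · 0
0 · 2 · 1 · 1 · 2 · 3
1 · 1 · 1 · 2 · 0 · 2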